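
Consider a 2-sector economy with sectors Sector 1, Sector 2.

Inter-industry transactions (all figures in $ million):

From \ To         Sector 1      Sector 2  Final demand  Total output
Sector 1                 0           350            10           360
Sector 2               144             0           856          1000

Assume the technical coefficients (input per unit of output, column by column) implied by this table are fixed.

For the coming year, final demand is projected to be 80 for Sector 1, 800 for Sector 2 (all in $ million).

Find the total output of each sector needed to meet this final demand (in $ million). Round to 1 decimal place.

x_1 = 418.6, x_2 = 967.4

Technical coefficients a_ij = z_ij / X_j:
  a_11 = 0/360 = 0.00, a_21 = 144/360 = 0.40
  a_12 = 350/1000 = 0.35, a_22 = 0/1000 = 0.00
I − A =
  [   1.00    -0.35]
  [  -0.40     1.00]
det(I−A) = (1.00)(1.00) − (-0.35)(-0.40) = 0.8600
adj(I−A) = [[1.00, 0.35], [0.40, 1.00]]
(I − A)⁻¹ = adj(I−A) / det(I−A) ≈
  [   1.1628     0.4070]
  [   0.4651     1.1628]
x = (I − A)⁻¹ d = adj(I−A)·d / det(I−A), with det(I−A) = 0.8600:
  x_1 = (1.00·80 + 0.35·800) / 0.8600 = 360.00 / 0.8600 ≈ 418.6
  x_2 = (0.40·80 + 1.00·800) / 0.8600 = 832.00 / 0.8600 ≈ 967.4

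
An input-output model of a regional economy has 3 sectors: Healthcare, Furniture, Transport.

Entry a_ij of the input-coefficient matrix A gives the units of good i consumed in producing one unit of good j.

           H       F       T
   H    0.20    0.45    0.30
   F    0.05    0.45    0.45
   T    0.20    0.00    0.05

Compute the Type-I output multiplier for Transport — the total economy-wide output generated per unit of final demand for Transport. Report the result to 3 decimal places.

m_T = 3.590

I − A =
  [   0.80    -0.45    -0.30]
  [  -0.05     0.55    -0.45]
  [  -0.20     0.00     0.95]
Cofactors of I−A, C_ij = (−1)^(i+j)·(minor ij) (rows/columns in the sector order above):
  C_11 = (0.55)(0.95) − (-0.45)(0.00) = 0.5225
  C_12 = −[(-0.05)(0.95) − (-0.45)(-0.20)] = 0.1375
  C_13 = (-0.05)(0.00) − (0.55)(-0.20) = 0.1100
  C_21 = −[(-0.45)(0.95) − (-0.30)(0.00)] = 0.4275
  C_22 = (0.80)(0.95) − (-0.30)(-0.20) = 0.7000
  C_23 = −[(0.80)(0.00) − (-0.45)(-0.20)] = 0.0900
  C_31 = (-0.45)(-0.45) − (-0.30)(0.55) = 0.3675
  C_32 = −[(0.80)(-0.45) − (-0.30)(-0.05)] = 0.3750
  C_33 = (0.80)(0.55) − (-0.45)(-0.05) = 0.4175
det(I−A) = Σ_j (I−A)_1j·C_1j = (0.80)(0.5225) + (-0.45)(0.1375) + (-0.30)(0.1100) = 0.323125
adj(I−A) = Cᵀ =
  [ 0.5225   0.4275   0.3675]
  [ 0.1375   0.7000   0.3750]
  [ 0.1100   0.0900   0.4175]
(I − A)⁻¹ = adj(I−A) / det(I−A) ≈
  [   1.6170     1.3230     1.1373]
  [   0.4255     2.1663     1.1605]
  [   0.3404     0.2785     1.2921]
The output multiplier for sector j is the column-j sum of the Leontief inverse (I − A)⁻¹ = adj(I−A) / det(I−A).
Column T of adj(I−A): (0.3675, 0.3750, 0.4175); det(I−A) = 0.323125.
m_T = (0.3675 + 0.3750 + 0.4175) / 0.323125 = 1.16 / 0.323125 ≈ 3.590.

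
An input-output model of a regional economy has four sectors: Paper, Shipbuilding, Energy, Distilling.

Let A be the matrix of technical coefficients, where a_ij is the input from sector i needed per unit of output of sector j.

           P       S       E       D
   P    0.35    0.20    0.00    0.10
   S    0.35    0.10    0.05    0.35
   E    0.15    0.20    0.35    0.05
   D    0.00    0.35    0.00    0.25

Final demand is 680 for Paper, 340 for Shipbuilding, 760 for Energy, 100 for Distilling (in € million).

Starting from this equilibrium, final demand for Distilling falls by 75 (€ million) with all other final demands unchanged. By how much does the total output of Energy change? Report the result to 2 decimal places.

I − A =
  [   0.65    -0.20     0.00    -0.10]
  [  -0.35     0.90    -0.05    -0.35]
  [  -0.15    -0.20     0.65    -0.05]
  [   0.00    -0.35     0.00     0.75]
Compute the cofactors C_ij = (−1)^(i+j)·(3×3 minor ij) of I−A; the adjugate is their transpose:
adj(I−A) = Cᵀ =
  [ 0.350750   0.120250   0.009250   0.103500]
  [ 0.176250   0.316875   0.024375   0.173000]
  [ 0.141500   0.136625   0.294375   0.102250]
  [ 0.082250   0.147875   0.011375   0.326750]
det(I−A) = Σ_j (I−A)_1j·C_1j = (0.65)(0.350750) + (-0.20)(0.176250) + (0.00)(0.141500) + (-0.10)(0.082250) = 0.1845125
(I − A)⁻¹ = adj(I−A) / det(I−A) ≈
  [   1.9010     0.6517     0.0501     0.5609]
  [   0.9552     1.7174     0.1321     0.9376]
  [   0.7669     0.7405     1.5954     0.5542]
  [   0.4458     0.8014     0.0616     1.7709]
Δx = (I − A)⁻¹ Δd with Δd having -75 in the Distilling component and 0 elsewhere.
So Δx_E = L_ED · (-75), where L_ED = adj(I−A)_ED / det(I−A) = 0.102250 / 0.1845125.
Δx_E = 0.102250 × (-75) / 0.1845125 = -7.66875 / 0.1845125 ≈ -41.56.

Δx_E = -41.56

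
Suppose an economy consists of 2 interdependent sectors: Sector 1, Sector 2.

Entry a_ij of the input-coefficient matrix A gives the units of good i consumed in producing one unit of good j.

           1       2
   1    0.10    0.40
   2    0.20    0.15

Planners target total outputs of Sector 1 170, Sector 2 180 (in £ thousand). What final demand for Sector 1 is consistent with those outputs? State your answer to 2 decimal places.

d_1 = 81.00

I − A =
  [   0.90    -0.40]
  [  -0.20     0.85]
d = (I − A) x:
  d_1 = (+0.90)·170 + (-0.40)·180 = 81.00
  d_2 = (-0.20)·170 + (+0.85)·180 = 119.00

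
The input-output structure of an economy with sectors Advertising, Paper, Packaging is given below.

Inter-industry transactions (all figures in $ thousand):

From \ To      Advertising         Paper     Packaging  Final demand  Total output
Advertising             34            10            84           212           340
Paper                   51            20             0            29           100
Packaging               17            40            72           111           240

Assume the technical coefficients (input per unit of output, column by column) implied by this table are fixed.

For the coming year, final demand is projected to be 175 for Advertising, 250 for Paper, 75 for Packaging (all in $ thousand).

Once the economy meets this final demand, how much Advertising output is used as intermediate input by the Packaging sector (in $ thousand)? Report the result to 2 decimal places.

Technical coefficients a_ij = z_ij / X_j:
  a_11 = 34/340 = 0.10, a_21 = 51/340 = 0.15, a_31 = 17/340 = 0.05
  a_12 = 10/100 = 0.10, a_22 = 20/100 = 0.20, a_32 = 40/100 = 0.40
  a_13 = 84/240 = 0.35, a_23 = 0/240 = 0.00, a_33 = 72/240 = 0.30
I − A =
  [   0.90    -0.10    -0.35]
  [  -0.15     0.80     0.00]
  [  -0.05    -0.40     0.70]
Cofactors of I−A, C_ij = (−1)^(i+j)·(minor ij) (rows/columns in the sector order above):
  C_11 = (0.80)(0.70) − (0.00)(-0.40) = 0.5600
  C_12 = −[(-0.15)(0.70) − (0.00)(-0.05)] = 0.1050
  C_13 = (-0.15)(-0.40) − (0.80)(-0.05) = 0.1000
  C_21 = −[(-0.10)(0.70) − (-0.35)(-0.40)] = 0.2100
  C_22 = (0.90)(0.70) − (-0.35)(-0.05) = 0.6125
  C_23 = −[(0.90)(-0.40) − (-0.10)(-0.05)] = 0.3650
  C_31 = (-0.10)(0.00) − (-0.35)(0.80) = 0.2800
  C_32 = −[(0.90)(0.00) − (-0.35)(-0.15)] = 0.0525
  C_33 = (0.90)(0.80) − (-0.10)(-0.15) = 0.7050
det(I−A) = Σ_j (I−A)_1j·C_1j = (0.90)(0.5600) + (-0.10)(0.1050) + (-0.35)(0.1000) = 0.4585
adj(I−A) = Cᵀ =
  [ 0.5600   0.2100   0.2800]
  [ 0.1050   0.6125   0.0525]
  [ 0.1000   0.3650   0.7050]
(I − A)⁻¹ = adj(I−A) / det(I−A) ≈
  [   1.2214     0.4580     0.6107]
  [   0.2290     1.3359     0.1145]
  [   0.2181     0.7961     1.5376]
First solve x = (I − A)⁻¹ d = adj(I−A)·d / det(I−A); in particular x_3 = (0.1000·175 + 0.3650·250 + 0.7050·75) / 0.4585 = 161.625 / 0.4585 ≈ 352.5082.
Intermediate flow from 1 to 3: z_13 = a_13 · x_3 = 0.35 × 161.625 / 0.4585 = 56.56875 / 0.4585 ≈ 123.38.

z_13 = 123.38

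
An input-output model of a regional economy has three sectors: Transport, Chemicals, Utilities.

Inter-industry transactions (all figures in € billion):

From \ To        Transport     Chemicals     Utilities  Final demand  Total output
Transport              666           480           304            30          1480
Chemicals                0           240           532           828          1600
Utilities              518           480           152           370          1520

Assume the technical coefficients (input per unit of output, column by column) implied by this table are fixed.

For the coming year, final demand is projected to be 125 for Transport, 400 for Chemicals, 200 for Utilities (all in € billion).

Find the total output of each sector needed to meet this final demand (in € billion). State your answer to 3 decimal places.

x_T = 1010.309, x_C = 839.035, x_U = 894.799

Technical coefficients a_ij = z_ij / X_j:
  a_TT = 666/1480 = 0.45, a_CT = 0/1480 = 0.00, a_UT = 518/1480 = 0.35
  a_TC = 480/1600 = 0.30, a_CC = 240/1600 = 0.15, a_UC = 480/1600 = 0.30
  a_TU = 304/1520 = 0.20, a_CU = 532/1520 = 0.35, a_UU = 152/1520 = 0.10
I − A =
  [   0.55    -0.30    -0.20]
  [   0.00     0.85    -0.35]
  [  -0.35    -0.30     0.90]
Cofactors of I−A, C_ij = (−1)^(i+j)·(minor ij) (rows/columns in the sector order above):
  C_11 = (0.85)(0.90) − (-0.35)(-0.30) = 0.6600
  C_12 = −[(0.00)(0.90) − (-0.35)(-0.35)] = 0.1225
  C_13 = (0.00)(-0.30) − (0.85)(-0.35) = 0.2975
  C_21 = −[(-0.30)(0.90) − (-0.20)(-0.30)] = 0.3300
  C_22 = (0.55)(0.90) − (-0.20)(-0.35) = 0.4250
  C_23 = −[(0.55)(-0.30) − (-0.30)(-0.35)] = 0.2700
  C_31 = (-0.30)(-0.35) − (-0.20)(0.85) = 0.2750
  C_32 = −[(0.55)(-0.35) − (-0.20)(0.00)] = 0.1925
  C_33 = (0.55)(0.85) − (-0.30)(0.00) = 0.4675
det(I−A) = Σ_j (I−A)_1j·C_1j = (0.55)(0.6600) + (-0.30)(0.1225) + (-0.20)(0.2975) = 0.26675
adj(I−A) = Cᵀ =
  [ 0.6600   0.3300   0.2750]
  [ 0.1225   0.4250   0.1925]
  [ 0.2975   0.2700   0.4675]
(I − A)⁻¹ = adj(I−A) / det(I−A) ≈
  [   2.4742     1.2371     1.0309]
  [   0.4592     1.5933     0.7216]
  [   1.1153     1.0122     1.7526]
x = (I − A)⁻¹ d = adj(I−A)·d / det(I−A), with det(I−A) = 0.26675:
  x_T = (0.6600·125 + 0.3300·400 + 0.2750·200) / 0.26675 = 269.50 / 0.26675 ≈ 1010.309
  x_C = (0.1225·125 + 0.4250·400 + 0.1925·200) / 0.26675 = 223.8125 / 0.26675 ≈ 839.035
  x_U = (0.2975·125 + 0.2700·400 + 0.4675·200) / 0.26675 = 238.6875 / 0.26675 ≈ 894.799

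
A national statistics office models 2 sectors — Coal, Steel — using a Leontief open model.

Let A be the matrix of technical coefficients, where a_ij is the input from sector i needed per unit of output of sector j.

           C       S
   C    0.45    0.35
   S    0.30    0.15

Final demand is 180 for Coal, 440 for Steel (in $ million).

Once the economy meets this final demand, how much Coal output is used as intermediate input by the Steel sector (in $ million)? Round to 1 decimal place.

I − A =
  [   0.55    -0.35]
  [  -0.30     0.85]
det(I−A) = (0.55)(0.85) − (-0.35)(-0.30) = 0.3625
adj(I−A) = [[0.85, 0.35], [0.30, 0.55]]
(I − A)⁻¹ = adj(I−A) / det(I−A) ≈
  [   2.3448     0.9655]
  [   0.8276     1.5172]
First solve x = (I − A)⁻¹ d = adj(I−A)·d / det(I−A); in particular x_S = (0.30·180 + 0.55·440) / 0.3625 = 296.00 / 0.3625 ≈ 816.552.
Intermediate flow from C to S: z_CS = a_CS · x_S = 0.35 × 296.00 / 0.3625 = 103.60 / 0.3625 ≈ 285.8.

z_CS = 285.8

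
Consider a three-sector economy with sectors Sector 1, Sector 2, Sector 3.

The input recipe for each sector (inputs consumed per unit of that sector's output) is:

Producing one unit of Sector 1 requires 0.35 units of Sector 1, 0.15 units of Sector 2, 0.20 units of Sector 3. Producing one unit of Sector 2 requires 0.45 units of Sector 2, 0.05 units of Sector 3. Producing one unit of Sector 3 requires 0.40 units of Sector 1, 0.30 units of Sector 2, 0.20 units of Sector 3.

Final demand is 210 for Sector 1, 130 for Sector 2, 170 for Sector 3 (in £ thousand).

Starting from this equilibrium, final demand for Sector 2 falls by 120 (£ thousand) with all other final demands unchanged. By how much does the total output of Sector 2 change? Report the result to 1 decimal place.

I − A =
  [   0.65     0.00    -0.40]
  [  -0.15     0.55    -0.30]
  [  -0.20    -0.05     0.80]
Cofactors of I−A, C_ij = (−1)^(i+j)·(minor ij) (rows/columns in the sector order above):
  C_11 = (0.55)(0.80) − (-0.30)(-0.05) = 0.4250
  C_12 = −[(-0.15)(0.80) − (-0.30)(-0.20)] = 0.1800
  C_13 = (-0.15)(-0.05) − (0.55)(-0.20) = 0.1175
  C_21 = −[(0.00)(0.80) − (-0.40)(-0.05)] = 0.0200
  C_22 = (0.65)(0.80) − (-0.40)(-0.20) = 0.4400
  C_23 = −[(0.65)(-0.05) − (0.00)(-0.20)] = 0.0325
  C_31 = (0.00)(-0.30) − (-0.40)(0.55) = 0.2200
  C_32 = −[(0.65)(-0.30) − (-0.40)(-0.15)] = 0.2550
  C_33 = (0.65)(0.55) − (0.00)(-0.15) = 0.3575
det(I−A) = Σ_j (I−A)_1j·C_1j = (0.65)(0.4250) + (0.00)(0.1800) + (-0.40)(0.1175) = 0.22925
adj(I−A) = Cᵀ =
  [ 0.4250   0.0200   0.2200]
  [ 0.1800   0.4400   0.2550]
  [ 0.1175   0.0325   0.3575]
(I − A)⁻¹ = adj(I−A) / det(I−A) ≈
  [   1.8539     0.0872     0.9597]
  [   0.7852     1.9193     1.1123]
  [   0.5125     0.1418     1.5594]
Δx = (I − A)⁻¹ Δd with Δd having -120 in the Sector 2 component and 0 elsewhere.
So Δx_2 = L_22 · (-120), where L_22 = adj(I−A)_22 / det(I−A) = 0.4400 / 0.22925.
Δx_2 = 0.4400 × (-120) / 0.22925 = -52.80 / 0.22925 ≈ -230.3.

Δx_2 = -230.3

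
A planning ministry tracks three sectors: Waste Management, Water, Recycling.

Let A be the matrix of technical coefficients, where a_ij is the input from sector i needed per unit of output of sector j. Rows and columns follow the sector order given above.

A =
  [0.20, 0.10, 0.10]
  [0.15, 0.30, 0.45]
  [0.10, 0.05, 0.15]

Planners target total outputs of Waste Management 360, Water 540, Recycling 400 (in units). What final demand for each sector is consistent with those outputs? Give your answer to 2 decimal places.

I − A =
  [   0.80    -0.10    -0.10]
  [  -0.15     0.70    -0.45]
  [  -0.10    -0.05     0.85]
d = (I − A) x:
  d_1 = (+0.80)·360 + (-0.10)·540 + (-0.10)·400 = 194.00
  d_2 = (-0.15)·360 + (+0.70)·540 + (-0.45)·400 = 144.00
  d_3 = (-0.10)·360 + (-0.05)·540 + (+0.85)·400 = 277.00

d_1 = 194.00, d_2 = 144.00, d_3 = 277.00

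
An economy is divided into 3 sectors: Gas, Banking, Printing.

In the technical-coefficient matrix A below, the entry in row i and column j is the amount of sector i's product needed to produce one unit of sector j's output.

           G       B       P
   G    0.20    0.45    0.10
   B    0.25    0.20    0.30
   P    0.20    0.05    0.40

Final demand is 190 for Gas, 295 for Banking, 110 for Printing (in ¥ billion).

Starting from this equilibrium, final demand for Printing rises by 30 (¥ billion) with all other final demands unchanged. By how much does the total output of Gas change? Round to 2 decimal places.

Δx_G = 24.78

I − A =
  [   0.80    -0.45    -0.10]
  [  -0.25     0.80    -0.30]
  [  -0.20    -0.05     0.60]
Cofactors of I−A, C_ij = (−1)^(i+j)·(minor ij) (rows/columns in the sector order above):
  C_11 = (0.80)(0.60) − (-0.30)(-0.05) = 0.4650
  C_12 = −[(-0.25)(0.60) − (-0.30)(-0.20)] = 0.2100
  C_13 = (-0.25)(-0.05) − (0.80)(-0.20) = 0.1725
  C_21 = −[(-0.45)(0.60) − (-0.10)(-0.05)] = 0.2750
  C_22 = (0.80)(0.60) − (-0.10)(-0.20) = 0.4600
  C_23 = −[(0.80)(-0.05) − (-0.45)(-0.20)] = 0.1300
  C_31 = (-0.45)(-0.30) − (-0.10)(0.80) = 0.2150
  C_32 = −[(0.80)(-0.30) − (-0.10)(-0.25)] = 0.2650
  C_33 = (0.80)(0.80) − (-0.45)(-0.25) = 0.5275
det(I−A) = Σ_j (I−A)_1j·C_1j = (0.80)(0.4650) + (-0.45)(0.2100) + (-0.10)(0.1725) = 0.26025
adj(I−A) = Cᵀ =
  [ 0.4650   0.2750   0.2150]
  [ 0.2100   0.4600   0.2650]
  [ 0.1725   0.1300   0.5275]
(I − A)⁻¹ = adj(I−A) / det(I−A) ≈
  [   1.7867     1.0567     0.8261]
  [   0.8069     1.7675     1.0183]
  [   0.6628     0.4995     2.0269]
Δx = (I − A)⁻¹ Δd with Δd having +30 in the Printing component and 0 elsewhere.
So Δx_G = L_GP · (+30), where L_GP = adj(I−A)_GP / det(I−A) = 0.2150 / 0.26025.
Δx_G = 0.2150 × (+30) / 0.26025 = 6.45 / 0.26025 ≈ 24.78.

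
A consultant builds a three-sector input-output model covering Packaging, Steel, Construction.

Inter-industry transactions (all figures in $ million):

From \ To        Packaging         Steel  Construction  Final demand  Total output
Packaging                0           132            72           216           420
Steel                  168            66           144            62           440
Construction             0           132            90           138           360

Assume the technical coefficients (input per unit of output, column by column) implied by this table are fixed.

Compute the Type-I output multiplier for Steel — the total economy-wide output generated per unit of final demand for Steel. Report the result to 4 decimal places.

Technical coefficients a_ij = z_ij / X_j:
  a_11 = 0/420 = 0.00, a_21 = 168/420 = 0.40, a_31 = 0/420 = 0.00
  a_12 = 132/440 = 0.30, a_22 = 66/440 = 0.15, a_32 = 132/440 = 0.30
  a_13 = 72/360 = 0.20, a_23 = 144/360 = 0.40, a_33 = 90/360 = 0.25
I − A =
  [   1.00    -0.30    -0.20]
  [  -0.40     0.85    -0.40]
  [   0.00    -0.30     0.75]
Cofactors of I−A, C_ij = (−1)^(i+j)·(minor ij) (rows/columns in the sector order above):
  C_11 = (0.85)(0.75) − (-0.40)(-0.30) = 0.5175
  C_12 = −[(-0.40)(0.75) − (-0.40)(0.00)] = 0.3000
  C_13 = (-0.40)(-0.30) − (0.85)(0.00) = 0.1200
  C_21 = −[(-0.30)(0.75) − (-0.20)(-0.30)] = 0.2850
  C_22 = (1.00)(0.75) − (-0.20)(0.00) = 0.7500
  C_23 = −[(1.00)(-0.30) − (-0.30)(0.00)] = 0.3000
  C_31 = (-0.30)(-0.40) − (-0.20)(0.85) = 0.2900
  C_32 = −[(1.00)(-0.40) − (-0.20)(-0.40)] = 0.4800
  C_33 = (1.00)(0.85) − (-0.30)(-0.40) = 0.7300
det(I−A) = Σ_j (I−A)_1j·C_1j = (1.00)(0.5175) + (-0.30)(0.3000) + (-0.20)(0.1200) = 0.4035
adj(I−A) = Cᵀ =
  [ 0.5175   0.2850   0.2900]
  [ 0.3000   0.7500   0.4800]
  [ 0.1200   0.3000   0.7300]
(I − A)⁻¹ = adj(I−A) / det(I−A) ≈
  [   1.28253     0.70632     0.71871]
  [   0.74349     1.85874     1.18959]
  [   0.29740     0.74349     1.80917]
The output multiplier for sector j is the column-j sum of the Leontief inverse (I − A)⁻¹ = adj(I−A) / det(I−A).
Column 2 of adj(I−A): (0.2850, 0.7500, 0.3000); det(I−A) = 0.4035.
m_2 = (0.2850 + 0.7500 + 0.3000) / 0.4035 = 1.335 / 0.4035 ≈ 3.3086.

m_2 = 3.3086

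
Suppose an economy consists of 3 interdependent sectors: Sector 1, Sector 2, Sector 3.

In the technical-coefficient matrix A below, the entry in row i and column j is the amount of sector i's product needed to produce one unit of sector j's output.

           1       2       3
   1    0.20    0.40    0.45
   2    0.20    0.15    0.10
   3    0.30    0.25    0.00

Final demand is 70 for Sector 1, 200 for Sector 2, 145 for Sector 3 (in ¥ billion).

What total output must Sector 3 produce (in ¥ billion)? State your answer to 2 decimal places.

x_3 = 400.12

I − A =
  [   0.80    -0.40    -0.45]
  [  -0.20     0.85    -0.10]
  [  -0.30    -0.25     1.00]
Cofactors of I−A, C_ij = (−1)^(i+j)·(minor ij) (rows/columns in the sector order above):
  C_11 = (0.85)(1.00) − (-0.10)(-0.25) = 0.8250
  C_12 = −[(-0.20)(1.00) − (-0.10)(-0.30)] = 0.2300
  C_13 = (-0.20)(-0.25) − (0.85)(-0.30) = 0.3050
  C_21 = −[(-0.40)(1.00) − (-0.45)(-0.25)] = 0.5125
  C_22 = (0.80)(1.00) − (-0.45)(-0.30) = 0.6650
  C_23 = −[(0.80)(-0.25) − (-0.40)(-0.30)] = 0.3200
  C_31 = (-0.40)(-0.10) − (-0.45)(0.85) = 0.4225
  C_32 = −[(0.80)(-0.10) − (-0.45)(-0.20)] = 0.1700
  C_33 = (0.80)(0.85) − (-0.40)(-0.20) = 0.6000
det(I−A) = Σ_j (I−A)_1j·C_1j = (0.80)(0.8250) + (-0.40)(0.2300) + (-0.45)(0.3050) = 0.43075
adj(I−A) = Cᵀ =
  [ 0.8250   0.5125   0.4225]
  [ 0.2300   0.6650   0.1700]
  [ 0.3050   0.3200   0.6000]
(I − A)⁻¹ = adj(I−A) / det(I−A) ≈
  [   1.9153     1.1898     0.9808]
  [   0.5340     1.5438     0.3947]
  [   0.7081     0.7429     1.3929]
x = (I − A)⁻¹ d = adj(I−A)·d / det(I−A), with det(I−A) = 0.43075:
  x_1 = (0.8250·70 + 0.5125·200 + 0.4225·145) / 0.43075 = 221.5125 / 0.43075 ≈ 514.25
  x_2 = (0.2300·70 + 0.6650·200 + 0.1700·145) / 0.43075 = 173.75 / 0.43075 ≈ 403.37
  x_3 = (0.3050·70 + 0.3200·200 + 0.6000·145) / 0.43075 = 172.35 / 0.43075 ≈ 400.12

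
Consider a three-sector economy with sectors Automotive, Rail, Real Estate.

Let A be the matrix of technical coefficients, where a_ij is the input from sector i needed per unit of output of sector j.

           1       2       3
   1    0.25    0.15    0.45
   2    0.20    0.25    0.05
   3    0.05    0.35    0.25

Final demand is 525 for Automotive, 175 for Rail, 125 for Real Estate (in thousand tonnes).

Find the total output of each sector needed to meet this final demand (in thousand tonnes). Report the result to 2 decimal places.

I − A =
  [   0.75    -0.15    -0.45]
  [  -0.20     0.75    -0.05]
  [  -0.05    -0.35     0.75]
Cofactors of I−A, C_ij = (−1)^(i+j)·(minor ij) (rows/columns in the sector order above):
  C_11 = (0.75)(0.75) − (-0.05)(-0.35) = 0.5450
  C_12 = −[(-0.20)(0.75) − (-0.05)(-0.05)] = 0.1525
  C_13 = (-0.20)(-0.35) − (0.75)(-0.05) = 0.1075
  C_21 = −[(-0.15)(0.75) − (-0.45)(-0.35)] = 0.2700
  C_22 = (0.75)(0.75) − (-0.45)(-0.05) = 0.5400
  C_23 = −[(0.75)(-0.35) − (-0.15)(-0.05)] = 0.2700
  C_31 = (-0.15)(-0.05) − (-0.45)(0.75) = 0.3450
  C_32 = −[(0.75)(-0.05) − (-0.45)(-0.20)] = 0.1275
  C_33 = (0.75)(0.75) − (-0.15)(-0.20) = 0.5325
det(I−A) = Σ_j (I−A)_1j·C_1j = (0.75)(0.5450) + (-0.15)(0.1525) + (-0.45)(0.1075) = 0.3375
adj(I−A) = Cᵀ =
  [ 0.5450   0.2700   0.3450]
  [ 0.1525   0.5400   0.1275]
  [ 0.1075   0.2700   0.5325]
(I − A)⁻¹ = adj(I−A) / det(I−A) ≈
  [   1.6148     0.8000     1.0222]
  [   0.4519     1.6000     0.3778]
  [   0.3185     0.8000     1.5778]
x = (I − A)⁻¹ d = adj(I−A)·d / det(I−A), with det(I−A) = 0.3375:
  x_1 = (0.5450·525 + 0.2700·175 + 0.3450·125) / 0.3375 = 376.50 / 0.3375 ≈ 1115.56
  x_2 = (0.1525·525 + 0.5400·175 + 0.1275·125) / 0.3375 = 190.50 / 0.3375 ≈ 564.44
  x_3 = (0.1075·525 + 0.2700·175 + 0.5325·125) / 0.3375 = 170.25 / 0.3375 ≈ 504.44

x_1 = 1115.56, x_2 = 564.44, x_3 = 504.44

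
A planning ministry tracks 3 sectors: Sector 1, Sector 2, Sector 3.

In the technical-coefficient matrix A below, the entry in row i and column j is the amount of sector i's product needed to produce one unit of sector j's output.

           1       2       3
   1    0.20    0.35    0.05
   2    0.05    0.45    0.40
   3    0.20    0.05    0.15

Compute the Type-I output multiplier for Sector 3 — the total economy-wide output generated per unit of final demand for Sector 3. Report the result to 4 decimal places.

m_3 = 2.9483

I − A =
  [   0.80    -0.35    -0.05]
  [  -0.05     0.55    -0.40]
  [  -0.20    -0.05     0.85]
Cofactors of I−A, C_ij = (−1)^(i+j)·(minor ij) (rows/columns in the sector order above):
  C_11 = (0.55)(0.85) − (-0.40)(-0.05) = 0.4475
  C_12 = −[(-0.05)(0.85) − (-0.40)(-0.20)] = 0.1225
  C_13 = (-0.05)(-0.05) − (0.55)(-0.20) = 0.1125
  C_21 = −[(-0.35)(0.85) − (-0.05)(-0.05)] = 0.3000
  C_22 = (0.80)(0.85) − (-0.05)(-0.20) = 0.6700
  C_23 = −[(0.80)(-0.05) − (-0.35)(-0.20)] = 0.1100
  C_31 = (-0.35)(-0.40) − (-0.05)(0.55) = 0.1675
  C_32 = −[(0.80)(-0.40) − (-0.05)(-0.05)] = 0.3225
  C_33 = (0.80)(0.55) − (-0.35)(-0.05) = 0.4225
det(I−A) = Σ_j (I−A)_1j·C_1j = (0.80)(0.4475) + (-0.35)(0.1225) + (-0.05)(0.1125) = 0.3095
adj(I−A) = Cᵀ =
  [ 0.4475   0.3000   0.1675]
  [ 0.1225   0.6700   0.3225]
  [ 0.1125   0.1100   0.4225]
(I − A)⁻¹ = adj(I−A) / det(I−A) ≈
  [   1.44588     0.96931     0.54120]
  [   0.39580     2.16478     1.04200]
  [   0.36349     0.35541     1.36511]
The output multiplier for sector j is the column-j sum of the Leontief inverse (I − A)⁻¹ = adj(I−A) / det(I−A).
Column 3 of adj(I−A): (0.1675, 0.3225, 0.4225); det(I−A) = 0.3095.
m_3 = (0.1675 + 0.3225 + 0.4225) / 0.3095 = 0.9125 / 0.3095 ≈ 2.9483.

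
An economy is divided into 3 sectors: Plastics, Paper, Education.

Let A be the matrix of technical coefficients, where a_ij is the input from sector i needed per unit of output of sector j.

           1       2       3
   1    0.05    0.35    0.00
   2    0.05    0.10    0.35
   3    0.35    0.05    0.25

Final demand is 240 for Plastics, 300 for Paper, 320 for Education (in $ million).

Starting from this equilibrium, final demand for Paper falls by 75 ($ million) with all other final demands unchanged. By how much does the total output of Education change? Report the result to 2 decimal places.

I − A =
  [   0.95    -0.35     0.00]
  [  -0.05     0.90    -0.35]
  [  -0.35    -0.05     0.75]
Cofactors of I−A, C_ij = (−1)^(i+j)·(minor ij) (rows/columns in the sector order above):
  C_11 = (0.90)(0.75) − (-0.35)(-0.05) = 0.6575
  C_12 = −[(-0.05)(0.75) − (-0.35)(-0.35)] = 0.1600
  C_13 = (-0.05)(-0.05) − (0.90)(-0.35) = 0.3175
  C_21 = −[(-0.35)(0.75) − (0.00)(-0.05)] = 0.2625
  C_22 = (0.95)(0.75) − (0.00)(-0.35) = 0.7125
  C_23 = −[(0.95)(-0.05) − (-0.35)(-0.35)] = 0.1700
  C_31 = (-0.35)(-0.35) − (0.00)(0.90) = 0.1225
  C_32 = −[(0.95)(-0.35) − (0.00)(-0.05)] = 0.3325
  C_33 = (0.95)(0.90) − (-0.35)(-0.05) = 0.8375
det(I−A) = Σ_j (I−A)_1j·C_1j = (0.95)(0.6575) + (-0.35)(0.1600) + (0.00)(0.3175) = 0.568625
adj(I−A) = Cᵀ =
  [ 0.6575   0.2625   0.1225]
  [ 0.1600   0.7125   0.3325]
  [ 0.3175   0.1700   0.8375]
(I − A)⁻¹ = adj(I−A) / det(I−A) ≈
  [   1.1563     0.4616     0.2154]
  [   0.2814     1.2530     0.5847]
  [   0.5584     0.2990     1.4729]
Δx = (I − A)⁻¹ Δd with Δd having -75 in the Paper component and 0 elsewhere.
So Δx_3 = L_32 · (-75), where L_32 = adj(I−A)_32 / det(I−A) = 0.1700 / 0.568625.
Δx_3 = 0.1700 × (-75) / 0.568625 = -12.75 / 0.568625 ≈ -22.42.

Δx_3 = -22.42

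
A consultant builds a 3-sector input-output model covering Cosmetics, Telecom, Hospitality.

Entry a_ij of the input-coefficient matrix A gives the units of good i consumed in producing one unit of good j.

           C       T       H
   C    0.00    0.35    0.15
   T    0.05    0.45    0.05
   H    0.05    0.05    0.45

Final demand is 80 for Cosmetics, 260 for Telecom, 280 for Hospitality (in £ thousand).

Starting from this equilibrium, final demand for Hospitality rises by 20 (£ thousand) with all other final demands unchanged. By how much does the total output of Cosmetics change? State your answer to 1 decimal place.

I − A =
  [   1.00    -0.35    -0.15]
  [  -0.05     0.55    -0.05]
  [  -0.05    -0.05     0.55]
Cofactors of I−A, C_ij = (−1)^(i+j)·(minor ij) (rows/columns in the sector order above):
  C_11 = (0.55)(0.55) − (-0.05)(-0.05) = 0.3000
  C_12 = −[(-0.05)(0.55) − (-0.05)(-0.05)] = 0.0300
  C_13 = (-0.05)(-0.05) − (0.55)(-0.05) = 0.0300
  C_21 = −[(-0.35)(0.55) − (-0.15)(-0.05)] = 0.2000
  C_22 = (1.00)(0.55) − (-0.15)(-0.05) = 0.5425
  C_23 = −[(1.00)(-0.05) − (-0.35)(-0.05)] = 0.0675
  C_31 = (-0.35)(-0.05) − (-0.15)(0.55) = 0.1000
  C_32 = −[(1.00)(-0.05) − (-0.15)(-0.05)] = 0.0575
  C_33 = (1.00)(0.55) − (-0.35)(-0.05) = 0.5325
det(I−A) = Σ_j (I−A)_1j·C_1j = (1.00)(0.3000) + (-0.35)(0.0300) + (-0.15)(0.0300) = 0.2850
adj(I−A) = Cᵀ =
  [ 0.3000   0.2000   0.1000]
  [ 0.0300   0.5425   0.0575]
  [ 0.0300   0.0675   0.5325]
(I − A)⁻¹ = adj(I−A) / det(I−A) ≈
  [   1.0526     0.7018     0.3509]
  [   0.1053     1.9035     0.2018]
  [   0.1053     0.2368     1.8684]
Δx = (I − A)⁻¹ Δd with Δd having +20 in the Hospitality component and 0 elsewhere.
So Δx_C = L_CH · (+20), where L_CH = adj(I−A)_CH / det(I−A) = 0.1000 / 0.2850.
Δx_C = 0.1000 × (+20) / 0.2850 = 2.00 / 0.2850 ≈ 7.0.

Δx_C = 7.0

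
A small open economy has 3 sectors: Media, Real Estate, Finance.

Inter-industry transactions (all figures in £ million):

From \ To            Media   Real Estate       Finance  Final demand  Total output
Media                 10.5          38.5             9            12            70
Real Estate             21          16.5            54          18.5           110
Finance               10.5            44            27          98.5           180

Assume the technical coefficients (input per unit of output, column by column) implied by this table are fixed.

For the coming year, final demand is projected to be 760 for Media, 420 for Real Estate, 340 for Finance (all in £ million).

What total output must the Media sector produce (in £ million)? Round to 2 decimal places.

Technical coefficients a_ij = z_ij / X_j:
  a_11 = 10.5/70 = 0.15, a_21 = 21/70 = 0.30, a_31 = 10.5/70 = 0.15
  a_12 = 38.5/110 = 0.35, a_22 = 16.5/110 = 0.15, a_32 = 44/110 = 0.40
  a_13 = 9/180 = 0.05, a_23 = 54/180 = 0.30, a_33 = 27/180 = 0.15
I − A =
  [   0.85    -0.35    -0.05]
  [  -0.30     0.85    -0.30]
  [  -0.15    -0.40     0.85]
Cofactors of I−A, C_ij = (−1)^(i+j)·(minor ij) (rows/columns in the sector order above):
  C_11 = (0.85)(0.85) − (-0.30)(-0.40) = 0.6025
  C_12 = −[(-0.30)(0.85) − (-0.30)(-0.15)] = 0.3000
  C_13 = (-0.30)(-0.40) − (0.85)(-0.15) = 0.2475
  C_21 = −[(-0.35)(0.85) − (-0.05)(-0.40)] = 0.3175
  C_22 = (0.85)(0.85) − (-0.05)(-0.15) = 0.7150
  C_23 = −[(0.85)(-0.40) − (-0.35)(-0.15)] = 0.3925
  C_31 = (-0.35)(-0.30) − (-0.05)(0.85) = 0.1475
  C_32 = −[(0.85)(-0.30) − (-0.05)(-0.30)] = 0.2700
  C_33 = (0.85)(0.85) − (-0.35)(-0.30) = 0.6175
det(I−A) = Σ_j (I−A)_1j·C_1j = (0.85)(0.6025) + (-0.35)(0.3000) + (-0.05)(0.2475) = 0.39475
adj(I−A) = Cᵀ =
  [ 0.6025   0.3175   0.1475]
  [ 0.3000   0.7150   0.2700]
  [ 0.2475   0.3925   0.6175]
(I − A)⁻¹ = adj(I−A) / det(I−A) ≈
  [   1.5263     0.8043     0.3737]
  [   0.7600     1.8113     0.6840]
  [   0.6270     0.9943     1.5643]
x = (I − A)⁻¹ d = adj(I−A)·d / det(I−A), with det(I−A) = 0.39475:
  x_1 = (0.6025·760 + 0.3175·420 + 0.1475·340) / 0.39475 = 641.40 / 0.39475 ≈ 1624.83
  x_2 = (0.3000·760 + 0.7150·420 + 0.2700·340) / 0.39475 = 620.10 / 0.39475 ≈ 1570.87
  x_3 = (0.2475·760 + 0.3925·420 + 0.6175·340) / 0.39475 = 562.90 / 0.39475 ≈ 1425.97

x_1 = 1624.83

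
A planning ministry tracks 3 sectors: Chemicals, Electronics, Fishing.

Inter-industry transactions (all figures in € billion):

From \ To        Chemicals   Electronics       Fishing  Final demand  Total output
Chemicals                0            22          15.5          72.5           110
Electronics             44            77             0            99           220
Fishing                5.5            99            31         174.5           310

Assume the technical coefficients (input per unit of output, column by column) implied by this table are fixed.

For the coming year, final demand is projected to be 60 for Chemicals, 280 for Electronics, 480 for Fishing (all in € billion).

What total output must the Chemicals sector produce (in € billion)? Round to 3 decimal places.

Technical coefficients a_ij = z_ij / X_j:
  a_11 = 0/110 = 0.00, a_21 = 44/110 = 0.40, a_31 = 5.5/110 = 0.05
  a_12 = 22/220 = 0.10, a_22 = 77/220 = 0.35, a_32 = 99/220 = 0.45
  a_13 = 15.5/310 = 0.05, a_23 = 0/310 = 0.00, a_33 = 31/310 = 0.10
I − A =
  [   1.00    -0.10    -0.05]
  [  -0.40     0.65     0.00]
  [  -0.05    -0.45     0.90]
Cofactors of I−A, C_ij = (−1)^(i+j)·(minor ij) (rows/columns in the sector order above):
  C_11 = (0.65)(0.90) − (0.00)(-0.45) = 0.5850
  C_12 = −[(-0.40)(0.90) − (0.00)(-0.05)] = 0.3600
  C_13 = (-0.40)(-0.45) − (0.65)(-0.05) = 0.2125
  C_21 = −[(-0.10)(0.90) − (-0.05)(-0.45)] = 0.1125
  C_22 = (1.00)(0.90) − (-0.05)(-0.05) = 0.8975
  C_23 = −[(1.00)(-0.45) − (-0.10)(-0.05)] = 0.4550
  C_31 = (-0.10)(0.00) − (-0.05)(0.65) = 0.0325
  C_32 = −[(1.00)(0.00) − (-0.05)(-0.40)] = 0.0200
  C_33 = (1.00)(0.65) − (-0.10)(-0.40) = 0.6100
det(I−A) = Σ_j (I−A)_1j·C_1j = (1.00)(0.5850) + (-0.10)(0.3600) + (-0.05)(0.2125) = 0.538375
adj(I−A) = Cᵀ =
  [ 0.5850   0.1125   0.0325]
  [ 0.3600   0.8975   0.0200]
  [ 0.2125   0.4550   0.6100]
(I − A)⁻¹ = adj(I−A) / det(I−A) ≈
  [   1.0866     0.2090     0.0604]
  [   0.6687     1.6671     0.0371]
  [   0.3947     0.8451     1.1330]
x = (I − A)⁻¹ d = adj(I−A)·d / det(I−A), with det(I−A) = 0.538375:
  x_1 = (0.5850·60 + 0.1125·280 + 0.0325·480) / 0.538375 = 82.20 / 0.538375 ≈ 152.682
  x_2 = (0.3600·60 + 0.8975·280 + 0.0200·480) / 0.538375 = 282.50 / 0.538375 ≈ 524.727
  x_3 = (0.2125·60 + 0.4550·280 + 0.6100·480) / 0.538375 = 432.95 / 0.538375 ≈ 804.179

x_1 = 152.682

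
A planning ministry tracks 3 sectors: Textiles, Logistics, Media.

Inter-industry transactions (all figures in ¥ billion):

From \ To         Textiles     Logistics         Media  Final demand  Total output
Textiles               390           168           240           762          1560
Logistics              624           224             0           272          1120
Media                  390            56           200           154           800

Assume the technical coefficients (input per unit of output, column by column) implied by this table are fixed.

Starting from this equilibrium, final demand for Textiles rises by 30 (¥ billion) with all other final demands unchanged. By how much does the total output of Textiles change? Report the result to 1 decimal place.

Technical coefficients a_ij = z_ij / X_j:
  a_11 = 390/1560 = 0.25, a_21 = 624/1560 = 0.40, a_31 = 390/1560 = 0.25
  a_12 = 168/1120 = 0.15, a_22 = 224/1120 = 0.20, a_32 = 56/1120 = 0.05
  a_13 = 240/800 = 0.30, a_23 = 0/800 = 0.00, a_33 = 200/800 = 0.25
I − A =
  [   0.75    -0.15    -0.30]
  [  -0.40     0.80     0.00]
  [  -0.25    -0.05     0.75]
Cofactors of I−A, C_ij = (−1)^(i+j)·(minor ij) (rows/columns in the sector order above):
  C_11 = (0.80)(0.75) − (0.00)(-0.05) = 0.6000
  C_12 = −[(-0.40)(0.75) − (0.00)(-0.25)] = 0.3000
  C_13 = (-0.40)(-0.05) − (0.80)(-0.25) = 0.2200
  C_21 = −[(-0.15)(0.75) − (-0.30)(-0.05)] = 0.1275
  C_22 = (0.75)(0.75) − (-0.30)(-0.25) = 0.4875
  C_23 = −[(0.75)(-0.05) − (-0.15)(-0.25)] = 0.0750
  C_31 = (-0.15)(0.00) − (-0.30)(0.80) = 0.2400
  C_32 = −[(0.75)(0.00) − (-0.30)(-0.40)] = 0.1200
  C_33 = (0.75)(0.80) − (-0.15)(-0.40) = 0.5400
det(I−A) = Σ_j (I−A)_1j·C_1j = (0.75)(0.6000) + (-0.15)(0.3000) + (-0.30)(0.2200) = 0.3390
adj(I−A) = Cᵀ =
  [ 0.6000   0.1275   0.2400]
  [ 0.3000   0.4875   0.1200]
  [ 0.2200   0.0750   0.5400]
(I − A)⁻¹ = adj(I−A) / det(I−A) ≈
  [   1.7699     0.3761     0.7080]
  [   0.8850     1.4381     0.3540]
  [   0.6490     0.2212     1.5929]
Δx = (I − A)⁻¹ Δd with Δd having +30 in the Textiles component and 0 elsewhere.
So Δx_1 = L_11 · (+30), where L_11 = adj(I−A)_11 / det(I−A) = 0.6000 / 0.3390.
Δx_1 = 0.6000 × (+30) / 0.3390 = 18.00 / 0.3390 ≈ 53.1.

Δx_1 = 53.1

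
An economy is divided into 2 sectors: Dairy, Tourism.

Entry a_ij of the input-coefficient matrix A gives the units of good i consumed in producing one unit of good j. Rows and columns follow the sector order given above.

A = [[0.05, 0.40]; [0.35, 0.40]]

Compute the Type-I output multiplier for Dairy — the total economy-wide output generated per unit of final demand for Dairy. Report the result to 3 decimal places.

I − A =
  [   0.95    -0.40]
  [  -0.35     0.60]
det(I−A) = (0.95)(0.60) − (-0.40)(-0.35) = 0.4300
adj(I−A) = [[0.60, 0.40], [0.35, 0.95]]
(I − A)⁻¹ = adj(I−A) / det(I−A) ≈
  [   1.3953     0.9302]
  [   0.8140     2.2093]
The output multiplier for sector j is the column-j sum of the Leontief inverse (I − A)⁻¹ = adj(I−A) / det(I−A).
Column 1 of adj(I−A): (0.60, 0.35); det(I−A) = 0.4300.
m_1 = (0.60 + 0.35) / 0.4300 = 0.95 / 0.4300 ≈ 2.209.

m_1 = 2.209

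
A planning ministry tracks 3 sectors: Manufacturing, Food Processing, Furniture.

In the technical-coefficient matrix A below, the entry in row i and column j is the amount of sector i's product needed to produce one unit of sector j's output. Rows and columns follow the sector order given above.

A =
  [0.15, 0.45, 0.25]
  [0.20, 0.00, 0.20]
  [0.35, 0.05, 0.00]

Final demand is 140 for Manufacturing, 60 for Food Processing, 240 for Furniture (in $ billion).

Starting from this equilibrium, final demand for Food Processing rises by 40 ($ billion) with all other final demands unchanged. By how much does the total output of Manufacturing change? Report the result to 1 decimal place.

I − A =
  [   0.85    -0.45    -0.25]
  [  -0.20     1.00    -0.20]
  [  -0.35    -0.05     1.00]
Cofactors of I−A, C_ij = (−1)^(i+j)·(minor ij) (rows/columns in the sector order above):
  C_11 = (1.00)(1.00) − (-0.20)(-0.05) = 0.9900
  C_12 = −[(-0.20)(1.00) − (-0.20)(-0.35)] = 0.2700
  C_13 = (-0.20)(-0.05) − (1.00)(-0.35) = 0.3600
  C_21 = −[(-0.45)(1.00) − (-0.25)(-0.05)] = 0.4625
  C_22 = (0.85)(1.00) − (-0.25)(-0.35) = 0.7625
  C_23 = −[(0.85)(-0.05) − (-0.45)(-0.35)] = 0.2000
  C_31 = (-0.45)(-0.20) − (-0.25)(1.00) = 0.3400
  C_32 = −[(0.85)(-0.20) − (-0.25)(-0.20)] = 0.2200
  C_33 = (0.85)(1.00) − (-0.45)(-0.20) = 0.7600
det(I−A) = Σ_j (I−A)_1j·C_1j = (0.85)(0.9900) + (-0.45)(0.2700) + (-0.25)(0.3600) = 0.6300
adj(I−A) = Cᵀ =
  [ 0.9900   0.4625   0.3400]
  [ 0.2700   0.7625   0.2200]
  [ 0.3600   0.2000   0.7600]
(I − A)⁻¹ = adj(I−A) / det(I−A) ≈
  [   1.5714     0.7341     0.5397]
  [   0.4286     1.2103     0.3492]
  [   0.5714     0.3175     1.2063]
Δx = (I − A)⁻¹ Δd with Δd having +40 in the Food Processing component and 0 elsewhere.
So Δx_1 = L_12 · (+40), where L_12 = adj(I−A)_12 / det(I−A) = 0.4625 / 0.6300.
Δx_1 = 0.4625 × (+40) / 0.6300 = 18.50 / 0.6300 ≈ 29.4.

Δx_1 = 29.4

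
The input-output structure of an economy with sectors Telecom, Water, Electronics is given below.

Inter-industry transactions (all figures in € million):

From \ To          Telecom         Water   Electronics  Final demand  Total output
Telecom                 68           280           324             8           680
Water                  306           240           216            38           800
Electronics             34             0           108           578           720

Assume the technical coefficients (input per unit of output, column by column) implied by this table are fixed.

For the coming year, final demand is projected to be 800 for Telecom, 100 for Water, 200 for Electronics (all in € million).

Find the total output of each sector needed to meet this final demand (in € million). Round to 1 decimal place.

Technical coefficients a_ij = z_ij / X_j:
  a_TT = 68/680 = 0.10, a_WT = 306/680 = 0.45, a_ET = 34/680 = 0.05
  a_TW = 280/800 = 0.35, a_WW = 240/800 = 0.30, a_EW = 0/800 = 0.00
  a_TE = 324/720 = 0.45, a_WE = 216/720 = 0.30, a_EE = 108/720 = 0.15
I − A =
  [   0.90    -0.35    -0.45]
  [  -0.45     0.70    -0.30]
  [  -0.05     0.00     0.85]
Cofactors of I−A, C_ij = (−1)^(i+j)·(minor ij) (rows/columns in the sector order above):
  C_11 = (0.70)(0.85) − (-0.30)(0.00) = 0.5950
  C_12 = −[(-0.45)(0.85) − (-0.30)(-0.05)] = 0.3975
  C_13 = (-0.45)(0.00) − (0.70)(-0.05) = 0.0350
  C_21 = −[(-0.35)(0.85) − (-0.45)(0.00)] = 0.2975
  C_22 = (0.90)(0.85) − (-0.45)(-0.05) = 0.7425
  C_23 = −[(0.90)(0.00) − (-0.35)(-0.05)] = 0.0175
  C_31 = (-0.35)(-0.30) − (-0.45)(0.70) = 0.4200
  C_32 = −[(0.90)(-0.30) − (-0.45)(-0.45)] = 0.4725
  C_33 = (0.90)(0.70) − (-0.35)(-0.45) = 0.4725
det(I−A) = Σ_j (I−A)_1j·C_1j = (0.90)(0.5950) + (-0.35)(0.3975) + (-0.45)(0.0350) = 0.380625
adj(I−A) = Cᵀ =
  [ 0.5950   0.2975   0.4200]
  [ 0.3975   0.7425   0.4725]
  [ 0.0350   0.0175   0.4725]
(I − A)⁻¹ = adj(I−A) / det(I−A) ≈
  [   1.5632     0.7816     1.1034]
  [   1.0443     1.9507     1.2414]
  [   0.0920     0.0460     1.2414]
x = (I − A)⁻¹ d = adj(I−A)·d / det(I−A), with det(I−A) = 0.380625:
  x_T = (0.5950·800 + 0.2975·100 + 0.4200·200) / 0.380625 = 589.75 / 0.380625 ≈ 1549.4
  x_W = (0.3975·800 + 0.7425·100 + 0.4725·200) / 0.380625 = 486.75 / 0.380625 ≈ 1278.8
  x_E = (0.0350·800 + 0.0175·100 + 0.4725·200) / 0.380625 = 124.25 / 0.380625 ≈ 326.4

x_T = 1549.4, x_W = 1278.8, x_E = 326.4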